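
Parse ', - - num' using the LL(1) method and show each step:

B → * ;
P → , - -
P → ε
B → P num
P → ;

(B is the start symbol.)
Stack is shown with the top on the left.

Stack        Input        Action
--------------------------------
B $          , - - num $  output B → P num
P num $      , - - num $  output P → , - -
, - - num $  , - - num $  match ','
- - num $    - - num $    match '-'
- num $      - num $      match '-'
num $        num $        match 'num'
$            $            accept

The string is accepted.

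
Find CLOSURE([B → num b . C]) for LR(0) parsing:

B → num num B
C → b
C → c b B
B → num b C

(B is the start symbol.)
{ [B → num b . C], [C → . b], [C → . c b B] }

Start with: [B → num b . C]
  [B → num b . C] has the dot before C: add [C → . b], [C → . c b B]
No further items can be added.

CLOSURE = { [B → num b . C], [C → . b], [C → . c b B] }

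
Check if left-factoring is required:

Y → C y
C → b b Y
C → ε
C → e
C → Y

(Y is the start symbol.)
Left-factoring is needed when two productions for the same non-terminal
share a common prefix on the right-hand side.

Productions for C:
  C → b b Y
  C → ε
  C → e
  C → Y

No common prefixes found.

Answer: No, left-factoring is not needed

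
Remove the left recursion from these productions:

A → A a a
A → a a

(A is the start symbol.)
A is directly left-recursive. The standard transformation for
  A → A α₁ | ... | A α_m | β₁ | ... | β_n
is
  A  → β₁ A' | ... | β_n A'
  A' → α₁ A' | ... | α_m A' | ε

A → a a becomes A → a a A'
A → A a a becomes A' → a a A'
Add A' → ε

Resulting grammar:
A → a a A'
A' → a a A'
A' → ε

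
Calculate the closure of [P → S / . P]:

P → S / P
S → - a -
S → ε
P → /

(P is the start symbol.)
{ [P → . /], [P → . S / P], [P → S / . P], [S → . - a -], [S → .] }

Start with: [P → S / . P]
  [P → S / . P] has the dot before P: add [P → . S / P], [P → . /]
  [P → . S / P] has the dot before S: add [S → . - a -], [S → .]
No further items can be added.

CLOSURE = { [P → . /], [P → . S / P], [P → S / . P], [S → . - a -], [S → .] }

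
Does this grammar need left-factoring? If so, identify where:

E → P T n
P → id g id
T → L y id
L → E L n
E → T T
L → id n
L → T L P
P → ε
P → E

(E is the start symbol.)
No, left-factoring is not needed

Left-factoring is needed when two productions for the same non-terminal
share a common prefix on the right-hand side.

Productions for E:
  E → P T n
  E → T T
Productions for P:
  P → id g id
  P → ε
  P → E
Productions for L:
  L → E L n
  L → id n
  L → T L P

No common prefixes found.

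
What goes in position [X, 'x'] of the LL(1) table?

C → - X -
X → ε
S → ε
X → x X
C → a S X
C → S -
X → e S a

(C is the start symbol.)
To find M[X, 'x'], we find productions for X where 'x' is in the predict set (PREDICT(N → α) = (FIRST(α) \ {ε}) ∪ (FOLLOW(N) if α ⇒* ε)).

Relevant sets:
  FOLLOW(X) = { $, '-' }

X → ε: PREDICT = { $, '-' }
X → x X: PREDICT = { 'x' }
  'x' is in predict set, so this production goes in M[X, 'x']
X → e S a: PREDICT = { 'e' }

M[X, 'x'] = X → x X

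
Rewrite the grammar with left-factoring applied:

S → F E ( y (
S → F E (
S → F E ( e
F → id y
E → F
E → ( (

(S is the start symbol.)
Left-factoring transforms A → αβ₁ | αβ₂ into A → αA' and A' → β₁ | β₂
(α is the longest common prefix among the alternatives). Repeat until
no nonterminal has two alternatives with a common prefix.

Round 1: S has alternatives sharing prefix 'F E ('. Introduce S': S → F E ( S'
  Add: S' → y (
  Add: S' → ε
  Add: S' → e

No remaining common prefixes — done.

Resulting grammar:
S → F E ( S'
S' → y (
S' → ε
S' → e
F → id y
E → F
E → ( (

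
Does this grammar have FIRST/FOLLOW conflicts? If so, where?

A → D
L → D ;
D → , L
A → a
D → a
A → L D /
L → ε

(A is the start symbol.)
Nullable non-terminals: L.
FIRST sets used below: FIRST(D) = { ',', 'a' }

L: nullable alternative(s) L → ε; FOLLOW(L) = { $, ',', '/', ';', 'a' }
  L → D ;: FIRST \ {ε} = { ',', 'a' } — overlaps FOLLOW(L) on { ',', 'a' }: CONFLICT
  L → ε: FIRST \ {ε} = { } — this is the only nullable alternative, skip

A, D have no nullable alternative, so no FIRST/FOLLOW check is needed there.

So the grammar has 1 FIRST/FOLLOW conflict (marked CONFLICT above).

Answer: Yes. L → D ';' with FOLLOW(L) on { ',', 'a' }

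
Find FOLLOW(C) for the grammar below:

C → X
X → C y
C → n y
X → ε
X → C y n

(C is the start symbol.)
C is the start symbol, so $ ∈ FOLLOW(C).
In X → C y: C is followed by y, add FIRST(y) \ {ε} = { 'y' }
In X → C y n: C is followed by y n, add FIRST(y n) \ {ε} = { 'y' }

Taking the union: FOLLOW(C) = { $, 'y' }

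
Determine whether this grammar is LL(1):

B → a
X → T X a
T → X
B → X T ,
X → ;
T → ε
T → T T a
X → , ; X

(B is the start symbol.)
A grammar is LL(1) if for each non-terminal N with multiple productions, the predict sets of those productions are pairwise disjoint, where PREDICT(N → α) = (FIRST(α) \ {ε}) ∪ (FOLLOW(N) if α ⇒* ε).

Relevant sets:
  FIRST(X) = { ',', ';', 'a' }
  FIRST(T) = { ',', ';', 'a', ε }
  FOLLOW(T) = { ',', ';', 'a' }

For B:
  PREDICT(B → a) = { 'a' }
  PREDICT(B → X T ',') = { ',', ';', 'a' }
For X:
  PREDICT(X → T X a) = { ',', ';', 'a' }
  PREDICT(X → ';') = { ';' }
  PREDICT(X → ',' ';' X) = { ',' }
For T:
  PREDICT(T → X) = { ',', ';', 'a' }
  PREDICT(T → ε) = { ',', ';', 'a' }
  PREDICT(T → T T a) = { ',', ';', 'a' }

Conflict found: Predict set conflict for B: { 'a' }
The grammar is NOT LL(1).

Answer: No. Predict set conflict for B: { 'a' }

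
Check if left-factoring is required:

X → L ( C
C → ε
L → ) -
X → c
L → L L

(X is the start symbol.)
Left-factoring is needed when two productions for the same non-terminal
share a common prefix on the right-hand side.

Productions for X:
  X → L ( C
  X → c
Productions for L:
  L → ) -
  L → L L

No common prefixes found.

Answer: No, left-factoring is not needed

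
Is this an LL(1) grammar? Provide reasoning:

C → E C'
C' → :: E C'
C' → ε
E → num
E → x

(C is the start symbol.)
A grammar is LL(1) if for each non-terminal N with multiple productions, the predict sets of those productions are pairwise disjoint, where PREDICT(N → α) = (FIRST(α) \ {ε}) ∪ (FOLLOW(N) if α ⇒* ε).

Relevant sets:
  FOLLOW(C') = { $ }

For C':
  PREDICT(C' → :: E C') = { '::' }
  PREDICT(C' → ε) = { $ }
For E:
  PREDICT(E → num) = { 'num' }
  PREDICT(E → x) = { 'x' }
C has a single production, so nothing to check there.

All predict sets are disjoint. The grammar IS LL(1).

Answer: Yes, the grammar is LL(1).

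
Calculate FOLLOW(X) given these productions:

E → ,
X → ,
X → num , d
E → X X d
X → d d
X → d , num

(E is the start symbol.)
In E → X X d: X is followed by X d, add FIRST(X d) \ {ε} = { ',', 'd', 'num' }
In E → X X d: X is followed by d, add FIRST(d) \ {ε} = { 'd' }

Taking the union: FOLLOW(X) = { ',', 'd', 'num' }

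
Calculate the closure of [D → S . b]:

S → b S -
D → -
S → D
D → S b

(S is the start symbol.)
To compute CLOSURE, for each item [A → α.Bβ] where B is a non-terminal, add [B → .γ] for all productions B → γ; repeat for the newly added items until nothing changes.

Start with: [D → S . b]
The dot precedes the terminal b, so nothing is added.

CLOSURE = { [D → S . b] }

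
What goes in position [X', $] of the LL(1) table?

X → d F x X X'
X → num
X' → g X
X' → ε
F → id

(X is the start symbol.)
To find M[X', $], we find productions for X' where $ is in the predict set (PREDICT(N → α) = (FIRST(α) \ {ε}) ∪ (FOLLOW(N) if α ⇒* ε)).

Relevant sets:
  FOLLOW(X') = { $, 'g' }

X' → g X: PREDICT = { 'g' }
X' → ε: PREDICT = { $, 'g' }
  $ is in predict set, so this production goes in M[X', $]

M[X', $] = X' → ε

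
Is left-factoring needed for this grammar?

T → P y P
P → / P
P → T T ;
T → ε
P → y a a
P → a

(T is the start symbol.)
No, left-factoring is not needed

Left-factoring is needed when two productions for the same non-terminal
share a common prefix on the right-hand side.

Productions for T:
  T → P y P
  T → ε
Productions for P:
  P → / P
  P → T T ;
  P → y a a
  P → a

No common prefixes found.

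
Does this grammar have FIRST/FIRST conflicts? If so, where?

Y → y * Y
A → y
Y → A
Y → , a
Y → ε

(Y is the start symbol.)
Yes. Y → y '*' Y / Y → A on { 'y' }

FIRST sets of the non-terminals at (or reachable through a nullable prefix from) the front of some alternative:
  FIRST(A) = { 'y' }

Productions for Y:
  Y → y * Y: FIRST = { 'y' }
  Y → A: FIRST = { 'y' }
  Y → , a: FIRST = { ',' }
  Y → ε: FIRST = { ε }
A has only one production, so no FIRST/FIRST conflict is possible there.

Conflict for Y: Y → y * Y and Y → A
  Overlap: { 'y' }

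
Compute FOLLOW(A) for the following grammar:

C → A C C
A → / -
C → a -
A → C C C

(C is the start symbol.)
In C → A C C: A is followed by C C, add FIRST(C C) \ {ε} = { '/', 'a' }

Taking the union: FOLLOW(A) = { '/', 'a' }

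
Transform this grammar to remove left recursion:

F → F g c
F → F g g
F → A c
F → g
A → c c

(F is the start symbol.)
F → A c F'
F → g F'
F' → g c F'
F' → g g F'
F' → ε
A → c c

F is directly left-recursive. The standard transformation for
  A → A α₁ | ... | A α_m | β₁ | ... | β_n
is
  A  → β₁ A' | ... | β_n A'
  A' → α₁ A' | ... | α_m A' | ε

F → A c becomes F → A c F'
F → g becomes F → g F'
F → F g c becomes F' → g c F'
F → F g g becomes F' → g g F'
Add F' → ε

Productions for other non-terminals are unchanged:
  A → c c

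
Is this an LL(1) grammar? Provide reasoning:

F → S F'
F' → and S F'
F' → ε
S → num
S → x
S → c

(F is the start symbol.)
Yes, the grammar is LL(1).

A grammar is LL(1) if for each non-terminal N with multiple productions, the predict sets of those productions are pairwise disjoint, where PREDICT(N → α) = (FIRST(α) \ {ε}) ∪ (FOLLOW(N) if α ⇒* ε).

Relevant sets:
  FOLLOW(F') = { $ }

For F':
  PREDICT(F' → and S F') = { 'and' }
  PREDICT(F' → ε) = { $ }
For S:
  PREDICT(S → num) = { 'num' }
  PREDICT(S → x) = { 'x' }
  PREDICT(S → c) = { 'c' }
F has a single production, so nothing to check there.

All predict sets are disjoint. The grammar IS LL(1).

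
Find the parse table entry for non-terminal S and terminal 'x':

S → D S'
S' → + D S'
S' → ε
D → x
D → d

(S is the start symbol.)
To find M[S, 'x'], we find productions for S where 'x' is in the predict set (PREDICT(N → α) = (FIRST(α) \ {ε}) ∪ (FOLLOW(N) if α ⇒* ε)).

Relevant sets:
  FIRST(D) = { 'd', 'x' }

S → D S': PREDICT = { 'd', 'x' }
  'x' is in predict set, so this production goes in M[S, 'x']

M[S, 'x'] = S → D S'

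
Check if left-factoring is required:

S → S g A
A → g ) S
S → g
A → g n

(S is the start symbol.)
Yes, A has productions with common prefix 'g'

Left-factoring is needed when two productions for the same non-terminal
share a common prefix on the right-hand side.

Productions for S:
  S → S g A
  S → g
Productions for A:
  A → g ) S
  A → g n

Found common prefix 'g' in productions for A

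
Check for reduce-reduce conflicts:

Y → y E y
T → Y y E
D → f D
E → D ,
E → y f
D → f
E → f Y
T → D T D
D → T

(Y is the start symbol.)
Yes — I9: [D → f .] vs [E → y f .]

A reduce-reduce conflict occurs when an LR(0) state has two complete items [A → α .] and [B → β .] — both call for a reduction, and with no lookahead the parser cannot choose between them.

Augment with Y' → Y and build the canonical LR(0) collection (I0 = CLOSURE({[Y' → . Y]}), then GOTO on every symbol after a dot until no new states appear). It has 20 states:
  I0: { [Y → . y E y], [Y' → . Y] }  — shift
  I1: { [Y' → Y .] }  — accept
  I2: { [D → . T], [D → . f D], [D → . f], [E → . D ,], [E → . f Y], [E → . y f], [T → . D T D], [T → . Y y E], [Y → . y E y], [Y → y . E y] }  — shift
  I3: { [D → . T], [D → . f D], [D → . f], [E → D . ,], [T → . D T D], [T → . Y y E], [T → D . T D], [Y → . y E y] }  — shift
  I4: { [Y → y E . y] }  — shift
  I5: { [D → T .] }  — reduce
  I6: { [T → Y . y E] }  — shift
  I7: { [D → . T], [D → . f D], [D → . f], [D → f . D], [D → f .], [E → f . Y], [T → . D T D], [T → . Y y E], [Y → . y E y] }  — shift, reduce
  I8: { [D → . T], [D → . f D], [D → . f], [E → . D ,], [E → . f Y], [E → . y f], [E → y . f], [T → . D T D], [T → . Y y E], [Y → . y E y], [Y → y . E y] }  — shift
  I9: { [D → . T], [D → . f D], [D → . f], [D → f . D], [D → f .], [E → f . Y], [E → y f .], [T → . D T D], [T → . Y y E], [Y → . y E y] }  — shift, 2 reduces
  I10: { [D → . T], [D → . f D], [D → . f], [D → f D .], [T → . D T D], [T → . Y y E], [T → D . T D], [Y → . y E y] }  — shift, reduce
  I11: { [E → f Y .], [T → Y . y E] }  — shift, reduce
  I12: { [D → . T], [D → . f D], [D → . f], [D → f . D], [D → f .], [T → . D T D], [T → . Y y E], [Y → . y E y] }  — shift, reduce
  I13: { [D → . T], [D → . f D], [D → . f], [E → . D ,], [E → . f Y], [E → . y f], [T → . D T D], [T → . Y y E], [T → Y y . E], [Y → . y E y] }  — shift
  I14: { [T → Y y E .] }  — reduce
  I15: { [D → . T], [D → . f D], [D → . f], [T → . D T D], [T → . Y y E], [T → D . T D], [Y → . y E y] }  — shift
  I16: { [D → . T], [D → . f D], [D → . f], [D → T .], [T → . D T D], [T → . Y y E], [T → D T . D], [Y → . y E y] }  — shift, reduce
  I17: { [D → . T], [D → . f D], [D → . f], [T → . D T D], [T → . Y y E], [T → D . T D], [T → D T D .], [Y → . y E y] }  — shift, reduce
  I18: { [Y → y E y .] }  — reduce
  I19: { [E → D , .] }  — reduce

I9 contains complete items [D → f .], [E → y f .] — reduce-reduce conflict.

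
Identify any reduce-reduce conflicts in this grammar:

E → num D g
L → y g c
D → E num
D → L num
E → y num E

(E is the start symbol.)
Augment with E' → E and build the canonical LR(0) collection (I0 = CLOSURE({[E' → . E]}), then GOTO on every symbol after a dot until no new states appear). It has 15 states:
  I0: { [E → . num D g], [E → . y num E], [E' → . E] }  — shift
  I1: { [E' → E .] }  — accept
  I2: { [D → . E num], [D → . L num], [E → . num D g], [E → . y num E], [E → num . D g], [L → . y g c] }  — shift
  I3: { [E → y . num E] }  — shift
  I4: { [E → . num D g], [E → . y num E], [E → y num . E] }  — shift
  I5: { [E → y num E .] }  — reduce
  I6: { [E → num D . g] }  — shift
  I7: { [D → E . num] }  — shift
  I8: { [D → L . num] }  — shift
  I9: { [E → y . num E], [L → y . g c] }  — shift
  I10: { [L → y g . c] }  — shift
  I11: { [L → y g c .] }  — reduce
  I12: { [D → L num .] }  — reduce
  I13: { [D → E num .] }  — reduce
  I14: { [E → num D g .] }  — reduce

No state contains more than one complete item.

Answer: No reduce-reduce conflicts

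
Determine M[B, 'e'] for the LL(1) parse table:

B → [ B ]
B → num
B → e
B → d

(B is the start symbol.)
B → e

To find M[B, 'e'], we find productions for B where 'e' is in the predict set (PREDICT(N → α) = (FIRST(α) \ {ε}) ∪ (FOLLOW(N) if α ⇒* ε)).

B → [ B ]: PREDICT = { '[' }
B → num: PREDICT = { 'num' }
B → e: PREDICT = { 'e' }
  'e' is in predict set, so this production goes in M[B, 'e']
B → d: PREDICT = { 'd' }

M[B, 'e'] = B → e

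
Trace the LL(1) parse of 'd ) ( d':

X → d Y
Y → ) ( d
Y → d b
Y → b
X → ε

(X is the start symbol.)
LL(1) parsing maintains a stack (initially the start symbol over $) and the input. At each step: if the stack top is a terminal, match it against the current input token; if it is a non-terminal N, replace it with the RHS of M[N, lookahead] (the unique production whose predict set contains the lookahead).

Stack is shown with the top on the left.

Stack    Input      Action
--------------------------
X $      d ) ( d $  output X → d Y
d Y $    d ) ( d $  match 'd'
Y $      ) ( d $    output Y → ) ( d
) ( d $  ) ( d $    match ')'
( d $    ( d $      match '('
d $      d $        match 'd'
$        $          accept

The string is accepted.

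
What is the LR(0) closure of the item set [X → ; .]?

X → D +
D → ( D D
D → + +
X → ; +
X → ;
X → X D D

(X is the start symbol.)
{ [X → ; .] }

Start with: [X → ; .]
The dot is at the end, so nothing is added.

CLOSURE = { [X → ; .] }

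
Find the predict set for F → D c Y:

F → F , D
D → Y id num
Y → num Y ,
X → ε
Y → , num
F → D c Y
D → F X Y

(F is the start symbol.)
{ ',', 'num' }

PREDICT(F → D c Y) = (FIRST(RHS) \ {ε}) ∪ (FOLLOW(F) if ε ∈ FIRST(RHS), i.e. RHS ⇒* ε)
FIRST(D) = { ',', 'num' }
FIRST(D c Y) = { ',', 'num' }
ε ∉ FIRST(D c Y), so FOLLOW(F) is not added.
PREDICT(F → D c Y) = { ',', 'num' }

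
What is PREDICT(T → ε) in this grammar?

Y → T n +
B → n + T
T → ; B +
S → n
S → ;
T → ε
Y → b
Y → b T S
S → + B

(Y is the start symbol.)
PREDICT(T → ε) = (FIRST(RHS) \ {ε}) ∪ (FOLLOW(T) if ε ∈ FIRST(RHS), i.e. RHS ⇒* ε)
The right-hand side is ε (FIRST(ε) = { ε }), so the predict set is FOLLOW(T) = { $, '+', ';', 'n' }
PREDICT(T → ε) = { $, '+', ';', 'n' }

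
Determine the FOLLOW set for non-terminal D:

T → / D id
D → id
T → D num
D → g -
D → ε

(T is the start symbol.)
{ 'id', 'num' }

To compute FOLLOW(D), find every occurrence of D on a right-hand side N → α D β: add FIRST(β) \ {ε}, and if β is empty or nullable also add FOLLOW(N). Iterate to a fixed point.

In T → / D id: D is followed by id, add FIRST(id) \ {ε} = { 'id' }
In T → D num: D is followed by num, add FIRST(num) \ {ε} = { 'num' }

Taking the union: FOLLOW(D) = { 'id', 'num' }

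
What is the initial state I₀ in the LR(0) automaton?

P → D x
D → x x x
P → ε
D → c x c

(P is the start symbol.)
First, augment the grammar with P' → P
I₀ = CLOSURE({ [P' → . P] }):
  [P' → . P] has the dot before P: add [P → . D x], [P → .]
  [P → . D x] has the dot before D: add [D → . x x x], [D → . c x c]
No further items can be added.

I₀ = { [D → . c x c], [D → . x x x], [P → . D x], [P → .], [P' → . P] }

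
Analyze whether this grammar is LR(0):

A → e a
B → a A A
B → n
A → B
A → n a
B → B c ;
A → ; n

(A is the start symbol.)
No. Shift-reduce conflict between [A → B .] and [B → B . c ;]

Augment with A' → A and build the canonical LR(0) collection (I0 = CLOSURE({[A' → . A]}), then GOTO on every symbol after a dot until no new states appear). It has 14 states:
  I0: { [A → . ; n], [A → . B], [A → . e a], [A → . n a], [A' → . A], [B → . B c ;], [B → . a A A], [B → . n] }  — shift
  I1: { [A → ; . n] }  — shift
  I2: { [A' → A .] }  — accept
  I3: { [A → B .], [B → B . c ;] }  — shift, reduce
  I4: { [A → . ; n], [A → . B], [A → . e a], [A → . n a], [B → . B c ;], [B → . a A A], [B → . n], [B → a . A A] }  — shift
  I5: { [A → e . a] }  — shift
  I6: { [A → n . a], [B → n .] }  — shift, reduce
  I7: { [A → n a .] }  — reduce
  I8: { [A → e a .] }  — reduce
  I9: { [A → . ; n], [A → . B], [A → . e a], [A → . n a], [B → . B c ;], [B → . a A A], [B → . n], [B → a A . A] }  — shift
  I10: { [B → a A A .] }  — reduce
  I11: { [B → B c . ;] }  — shift
  I12: { [B → B c ; .] }  — reduce
  I13: { [A → ; n .] }  — reduce

Conflict in state I3:
  Shift-reduce conflict between [A → B .] and [B → B . c ;]
So the grammar is NOT LR(0).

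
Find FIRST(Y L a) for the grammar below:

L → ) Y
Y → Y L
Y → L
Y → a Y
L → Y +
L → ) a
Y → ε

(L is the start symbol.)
FIRST sets of the non-terminals involved (from the grammar, by fixed-point iteration):
  FIRST(Y) = { ')', '+', 'a', ε }
  FIRST(L) = { ')', '+', 'a' }

To compute FIRST(Y L a), process the symbols left to right:
Symbol Y is a non-terminal. Add FIRST(Y) \ {ε} = { ')', '+', 'a' }
Y is nullable (ε ∈ FIRST(Y)), continue to the next symbol.
Symbol L is a non-terminal. Add FIRST(L) \ {ε} = { ')', '+', 'a' }
L is not nullable (ε ∉ FIRST(L)), so stop here.
FIRST(Y L a) = { ')', '+', 'a' }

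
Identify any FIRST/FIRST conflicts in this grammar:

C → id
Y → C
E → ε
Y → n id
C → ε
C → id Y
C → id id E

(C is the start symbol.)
FIRST sets of the non-terminals at (or reachable through a nullable prefix from) the front of some alternative:
  FIRST(C) = { 'id', ε }

Productions for C:
  C → id: FIRST = { 'id' }
  C → ε: FIRST = { ε }
  C → id Y: FIRST = { 'id' }
  C → id id E: FIRST = { 'id' }
Productions for Y:
  Y → C: FIRST = { 'id', ε }
  Y → n id: FIRST = { 'n' }
E has only one production, so no FIRST/FIRST conflict is possible there.

Conflict for C: C → id and C → id Y
  Overlap: { 'id' }
Conflict for C: C → id and C → id id E
  Overlap: { 'id' }
Conflict for C: C → id Y and C → id id E
  Overlap: { 'id' }

Answer: Yes. C → id / C → id Y on { 'id' }; C → id / C → id id E on { 'id' }; C → id Y / C → id id E on { 'id' }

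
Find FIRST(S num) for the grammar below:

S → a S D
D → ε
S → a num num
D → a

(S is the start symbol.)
FIRST sets of the non-terminals involved (from the grammar, by fixed-point iteration):
  FIRST(S) = { 'a' }

To compute FIRST(S num), process the symbols left to right:
Symbol S is a non-terminal. Add FIRST(S) \ {ε} = { 'a' }
S is not nullable (ε ∉ FIRST(S)), so stop here.
FIRST(S num) = { 'a' }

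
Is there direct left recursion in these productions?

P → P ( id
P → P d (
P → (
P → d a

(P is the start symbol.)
Yes, P is left-recursive

P → P ( id: LEFT RECURSIVE (starts with P)
P → P d (: LEFT RECURSIVE (starts with P)
P → (: starts with '('
P → d a: starts with d

The grammar has direct left recursion on: P.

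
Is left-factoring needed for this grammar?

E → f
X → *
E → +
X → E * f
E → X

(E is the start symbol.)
No, left-factoring is not needed

Left-factoring is needed when two productions for the same non-terminal
share a common prefix on the right-hand side.

Productions for E:
  E → f
  E → +
  E → X
Productions for X:
  X → *
  X → E * f

No common prefixes found.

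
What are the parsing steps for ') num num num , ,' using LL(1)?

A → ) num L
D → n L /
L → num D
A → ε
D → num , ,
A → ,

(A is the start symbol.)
Stack is shown with the top on the left.

Stack      Input                Action
--------------------------------------
A $        ) num num num , , $  output A → ) num L
) num L $  ) num num num , , $  match ')'
num L $    num num num , , $    match 'num'
L $        num num , , $        output L → num D
num D $    num num , , $        match 'num'
D $        num , , $            output D → num , ,
num , , $  num , , $            match 'num'
, , $      , , $                match ','
, $        , $                  match ','
$          $                    accept

The string is accepted.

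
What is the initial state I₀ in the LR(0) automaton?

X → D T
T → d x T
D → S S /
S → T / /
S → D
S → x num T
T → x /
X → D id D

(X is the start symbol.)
First, augment the grammar with X' → X
I₀ = CLOSURE({ [X' → . X] }):
  [X' → . X] has the dot before X: add [X → . D T], [X → . D id D]
  [X → . D T] has the dot before D: add [D → . S S /]
  [D → . S S /] has the dot before S: add [S → . T / /], [S → . D], [S → . x num T]
  [S → . T / /] has the dot before T: add [T → . d x T], [T → . x /]
No further items can be added.

I₀ = { [D → . S S /], [S → . D], [S → . T / /], [S → . x num T], [T → . d x T], [T → . x /], [X → . D T], [X → . D id D], [X' → . X] }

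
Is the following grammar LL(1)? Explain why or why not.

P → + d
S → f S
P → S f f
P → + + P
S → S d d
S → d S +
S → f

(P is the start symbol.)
No. Predict set conflict for P: { '+' }

Relevant sets:
  FIRST(S) = { 'd', 'f' }

For P:
  PREDICT(P → '+' d) = { '+' }
  PREDICT(P → S f f) = { 'd', 'f' }
  PREDICT(P → '+' '+' P) = { '+' }
For S:
  PREDICT(S → f S) = { 'f' }
  PREDICT(S → S d d) = { 'd', 'f' }
  PREDICT(S → d S '+') = { 'd' }
  PREDICT(S → f) = { 'f' }

Conflict found: Predict set conflict for P: { '+' }
The grammar is NOT LL(1).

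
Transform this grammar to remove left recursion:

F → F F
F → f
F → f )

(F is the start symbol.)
F is directly left-recursive. The standard transformation for
  A → A α₁ | ... | A α_m | β₁ | ... | β_n
is
  A  → β₁ A' | ... | β_n A'
  A' → α₁ A' | ... | α_m A' | ε

F → f becomes F → f F'
F → f ) becomes F → f ) F'
F → F F becomes F' → F F'
Add F' → ε

Resulting grammar:
F → f F'
F → f ) F'
F' → F F'
F' → ε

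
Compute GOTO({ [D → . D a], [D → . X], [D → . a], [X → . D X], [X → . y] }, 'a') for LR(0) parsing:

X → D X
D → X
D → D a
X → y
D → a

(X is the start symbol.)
GOTO(I, 'a') = CLOSURE({ [A → αX.β] : [A → α.Xβ] ∈ I, X = 'a' })

Items with dot before 'a', with the dot advanced:
  [D → . a] → [D → a .]
Closure adds nothing (no advanced item has the dot before a non-terminal).

GOTO = { [D → a .] }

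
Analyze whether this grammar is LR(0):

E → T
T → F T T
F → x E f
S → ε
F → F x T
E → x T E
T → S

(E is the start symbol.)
No. Shift-reduce conflict between [S → .] and [E → . x T E]

Augment with E' → E and build the canonical LR(0) collection (I0 = CLOSURE({[E' → . E]}), then GOTO on every symbol after a dot until no new states appear). It has 15 states:
  I0: { [E → . T], [E → . x T E], [E' → . E], [F → . F x T], [F → . x E f], [S → .], [T → . F T T], [T → . S] }  — shift, reduce
  I1: { [E' → E .] }  — accept
  I2: { [F → . F x T], [F → . x E f], [F → F . x T], [S → .], [T → . F T T], [T → . S], [T → F . T T] }  — shift, reduce
  I3: { [T → S .] }  — reduce
  I4: { [E → T .] }  — reduce
  I5: { [E → . T], [E → . x T E], [E → x . T E], [F → . F x T], [F → . x E f], [F → x . E f], [S → .], [T → . F T T], [T → . S] }  — shift, reduce
  I6: { [F → x E . f] }  — shift
  I7: { [E → . T], [E → . x T E], [E → T .], [E → x T . E], [F → . F x T], [F → . x E f], [S → .], [T → . F T T], [T → . S] }  — shift, 2 reduces
  I8: { [E → x T E .] }  — reduce
  I9: { [F → x E f .] }  — reduce
  I10: { [F → . F x T], [F → . x E f], [S → .], [T → . F T T], [T → . S], [T → F T . T] }  — shift, reduce
  I11: { [E → . T], [E → . x T E], [F → . F x T], [F → . x E f], [F → F x . T], [F → x . E f], [S → .], [T → . F T T], [T → . S] }  — shift, reduce
  I12: { [E → T .], [F → F x T .] }  — 2 reduces
  I13: { [T → F T T .] }  — reduce
  I14: { [E → . T], [E → . x T E], [F → . F x T], [F → . x E f], [F → x . E f], [S → .], [T → . F T T], [T → . S] }  — shift, reduce

Conflict in state I0:
  Shift-reduce conflict between [S → .] and [E → . x T E]
So the grammar is NOT LR(0).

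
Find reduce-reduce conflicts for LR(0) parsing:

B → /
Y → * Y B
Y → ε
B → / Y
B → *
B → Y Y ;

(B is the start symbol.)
Yes — I1: [B → * .] vs [Y → .]; I2: [B → / .] vs [Y → .]

A reduce-reduce conflict occurs when an LR(0) state has two complete items [A → α .] and [B → β .] — both call for a reduction, and with no lookahead the parser cannot choose between them.

Augment with B' → B and build the canonical LR(0) collection (I0 = CLOSURE({[B' → . B]}), then GOTO on every symbol after a dot until no new states appear). It has 11 states:
  I0: { [B → . *], [B → . / Y], [B → . /], [B → . Y Y ;], [B' → . B], [Y → . * Y B], [Y → .] }  — shift, reduce
  I1: { [B → * .], [Y → * . Y B], [Y → . * Y B], [Y → .] }  — shift, 2 reduces
  I2: { [B → / . Y], [B → / .], [Y → . * Y B], [Y → .] }  — shift, 2 reduces
  I3: { [B' → B .] }  — accept
  I4: { [B → Y . Y ;], [Y → . * Y B], [Y → .] }  — shift, reduce
  I5: { [Y → * . Y B], [Y → . * Y B], [Y → .] }  — shift, reduce
  I6: { [B → Y Y . ;] }  — shift
  I7: { [B → Y Y ; .] }  — reduce
  I8: { [B → . *], [B → . / Y], [B → . /], [B → . Y Y ;], [Y → * Y . B], [Y → . * Y B], [Y → .] }  — shift, reduce
  I9: { [Y → * Y B .] }  — reduce
  I10: { [B → / Y .] }  — reduce

I1 contains complete items [B → * .], [Y → .] — reduce-reduce conflict.
I2 contains complete items [B → / .], [Y → .] — reduce-reduce conflict.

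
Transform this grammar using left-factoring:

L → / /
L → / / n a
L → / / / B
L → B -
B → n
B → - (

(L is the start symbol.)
Left-factoring transforms A → αβ₁ | αβ₂ into A → αA' and A' → β₁ | β₂
(α is the longest common prefix among the alternatives). Repeat until
no nonterminal has two alternatives with a common prefix.

Round 1: L has alternatives sharing prefix '/ /'. Introduce L': L → / / L'
  Add: L' → ε
  Add: L' → n a
  Add: L' → / B

No remaining common prefixes — done.

Resulting grammar:
L → / / L'
L' → ε
L' → n a
L' → / B
L → B -
B → n
B → - (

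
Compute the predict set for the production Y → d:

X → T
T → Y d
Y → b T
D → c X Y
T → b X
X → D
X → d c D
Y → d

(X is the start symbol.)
PREDICT(Y → d) = (FIRST(RHS) \ {ε}) ∪ (FOLLOW(Y) if ε ∈ FIRST(RHS), i.e. RHS ⇒* ε)
FIRST(d) = { 'd' }
ε ∉ FIRST(d), so FOLLOW(Y) is not added.
PREDICT(Y → d) = { 'd' }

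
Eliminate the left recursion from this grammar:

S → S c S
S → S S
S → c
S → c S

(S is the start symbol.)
S is directly left-recursive. The standard transformation for
  A → A α₁ | ... | A α_m | β₁ | ... | β_n
is
  A  → β₁ A' | ... | β_n A'
  A' → α₁ A' | ... | α_m A' | ε

S → c becomes S → c S'
S → c S becomes S → c S S'
S → S c S becomes S' → c S S'
S → S S becomes S' → S S'
Add S' → ε

Resulting grammar:
S → c S'
S → c S S'
S' → c S S'
S' → S S'
S' → ε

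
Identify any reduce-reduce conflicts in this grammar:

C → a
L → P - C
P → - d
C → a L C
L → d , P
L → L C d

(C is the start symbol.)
A reduce-reduce conflict occurs when an LR(0) state has two complete items [A → α .] and [B → β .] — both call for a reduction, and with no lookahead the parser cannot choose between them.

Augment with C' → C and build the canonical LR(0) collection (I0 = CLOSURE({[C' → . C]}), then GOTO on every symbol after a dot until no new states appear). It has 14 states:
  I0: { [C → . a L C], [C → . a], [C' → . C] }  — shift
  I1: { [C' → C .] }  — accept
  I2: { [C → a . L C], [C → a .], [L → . L C d], [L → . P - C], [L → . d , P], [P → . - d] }  — shift, reduce
  I3: { [P → - . d] }  — shift
  I4: { [C → . a L C], [C → . a], [C → a L . C], [L → L . C d] }  — shift
  I5: { [L → P . - C] }  — shift
  I6: { [L → d . , P] }  — shift
  I7: { [L → d , . P], [P → . - d] }  — shift
  I8: { [L → d , P .] }  — reduce
  I9: { [C → . a L C], [C → . a], [L → P - . C] }  — shift
  I10: { [L → P - C .] }  — reduce
  I11: { [C → a L C .], [L → L C . d] }  — shift, reduce
  I12: { [L → L C d .] }  — reduce
  I13: { [P → - d .] }  — reduce

No state contains more than one complete item.

Answer: No reduce-reduce conflicts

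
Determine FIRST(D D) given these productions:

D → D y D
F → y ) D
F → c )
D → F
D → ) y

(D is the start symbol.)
{ ')', 'c', 'y' }

FIRST sets of the non-terminals involved (from the grammar, by fixed-point iteration):
  FIRST(D) = { ')', 'c', 'y' }

To compute FIRST(D D), process the symbols left to right:
Symbol D is a non-terminal. Add FIRST(D) \ {ε} = { ')', 'c', 'y' }
D is not nullable (ε ∉ FIRST(D)), so stop here.
FIRST(D D) = { ')', 'c', 'y' }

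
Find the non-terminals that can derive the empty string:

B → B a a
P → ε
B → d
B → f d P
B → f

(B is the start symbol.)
ε-productions: P → ε
So P is immediately nullable.
No further non-terminal can be added: every production for the remaining non-terminals contains a terminal or a non-nullable non-terminal.
Nullable = { 'P' }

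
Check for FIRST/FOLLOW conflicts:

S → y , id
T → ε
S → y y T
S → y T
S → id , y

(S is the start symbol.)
A FIRST/FOLLOW conflict occurs when a non-terminal N has a nullable alternative N → β (β ⇒* ε) and another alternative N → α with FIRST(α) ∩ FOLLOW(N) ≠ ∅: on such a lookahead the parser cannot decide between expanding α and letting N vanish via β.

Nullable non-terminals: T.
T has a nullable alternative but only one production, so nothing to check.

S has no nullable alternative, so no FIRST/FOLLOW check is needed there.

No FIRST/FOLLOW conflicts found.

Answer: No FIRST/FOLLOW conflicts.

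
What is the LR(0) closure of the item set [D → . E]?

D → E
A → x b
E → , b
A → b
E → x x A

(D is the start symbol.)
{ [D → . E], [E → . , b], [E → . x x A] }

To compute CLOSURE, for each item [A → α.Bβ] where B is a non-terminal, add [B → .γ] for all productions B → γ; repeat for the newly added items until nothing changes.

Start with: [D → . E]
  [D → . E] has the dot before E: add [E → . , b], [E → . x x A]
No further items can be added.

CLOSURE = { [D → . E], [E → . , b], [E → . x x A] }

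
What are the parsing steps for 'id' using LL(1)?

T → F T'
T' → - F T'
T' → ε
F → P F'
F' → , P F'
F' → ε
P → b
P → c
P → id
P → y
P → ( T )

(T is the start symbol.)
Stack is shown with the top on the left.

Stack       Input  Action
-------------------------
T $         id $   output T → F T'
F T' $      id $   output F → P F'
P F' T' $   id $   output P → id
id F' T' $  id $   match 'id'
F' T' $     $      output F' → ε
T' $        $      output T' → ε
$           $      accept

The string is accepted.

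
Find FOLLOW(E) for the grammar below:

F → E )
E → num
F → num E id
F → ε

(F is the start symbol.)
{ ')', 'id' }

To compute FOLLOW(E), find every occurrence of E on a right-hand side N → α E β: add FIRST(β) \ {ε}, and if β is empty or nullable also add FOLLOW(N). Iterate to a fixed point.

In F → E ): E is followed by ')', add FIRST(')') \ {ε} = { ')' }
In F → num E id: E is followed by id, add FIRST(id) \ {ε} = { 'id' }

Taking the union: FOLLOW(E) = { ')', 'id' }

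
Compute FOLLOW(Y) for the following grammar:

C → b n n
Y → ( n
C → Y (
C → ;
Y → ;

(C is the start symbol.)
To compute FOLLOW(Y), find every occurrence of Y on a right-hand side N → α Y β: add FIRST(β) \ {ε}, and if β is empty or nullable also add FOLLOW(N). Iterate to a fixed point.

In C → Y (: Y is followed by '(', add FIRST('(') \ {ε} = { '(' }

Taking the union: FOLLOW(Y) = { '(' }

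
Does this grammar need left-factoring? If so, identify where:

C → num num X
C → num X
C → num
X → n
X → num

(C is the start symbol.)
Left-factoring is needed when two productions for the same non-terminal
share a common prefix on the right-hand side.

Productions for C:
  C → num num X
  C → num X
  C → num
Productions for X:
  X → n
  X → num

Found common prefix 'num' in productions for C

Answer: Yes, C has productions with common prefix 'num'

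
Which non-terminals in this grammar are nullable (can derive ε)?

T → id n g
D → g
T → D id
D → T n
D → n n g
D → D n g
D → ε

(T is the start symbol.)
ε-productions: D → ε
So D is immediately nullable.
No further non-terminal can be added: every production for the remaining non-terminals contains a terminal or a non-nullable non-terminal.
Nullable = { 'D' }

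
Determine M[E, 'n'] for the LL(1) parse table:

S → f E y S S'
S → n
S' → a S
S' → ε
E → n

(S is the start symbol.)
E → n

To find M[E, 'n'], we find productions for E where 'n' is in the predict set (PREDICT(N → α) = (FIRST(α) \ {ε}) ∪ (FOLLOW(N) if α ⇒* ε)).

E → n: PREDICT = { 'n' }
  'n' is in predict set, so this production goes in M[E, 'n']

M[E, 'n'] = E → n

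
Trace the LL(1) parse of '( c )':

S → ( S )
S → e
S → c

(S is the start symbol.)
LL(1) parsing maintains a stack (initially the start symbol over $) and the input. At each step: if the stack top is a terminal, match it against the current input token; if it is a non-terminal N, replace it with the RHS of M[N, lookahead] (the unique production whose predict set contains the lookahead).

Stack is shown with the top on the left.

Stack    Input    Action
------------------------
S $      ( c ) $  output S → ( S )
( S ) $  ( c ) $  match '('
S ) $    c ) $    output S → c
c ) $    c ) $    match 'c'
) $      ) $      match ')'
$        $        accept

The string is accepted.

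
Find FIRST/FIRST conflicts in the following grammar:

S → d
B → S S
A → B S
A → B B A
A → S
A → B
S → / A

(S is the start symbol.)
Yes. A → B S / A → B B A on { '/', 'd' }; A → B S / A → S on { '/', 'd' }; A → B S / A → B on { '/', 'd' }; A → B B A / A → S on { '/', 'd' }; A → B B A / A → B on { '/', 'd' }; A → S / A → B on { '/', 'd' }

FIRST sets of the non-terminals at (or reachable through a nullable prefix from) the front of some alternative:
  FIRST(B) = { '/', 'd' }
  FIRST(S) = { '/', 'd' }

Productions for S:
  S → d: FIRST = { 'd' }
  S → / A: FIRST = { '/' }
Productions for A:
  A → B S: FIRST = { '/', 'd' }
  A → B B A: FIRST = { '/', 'd' }
  A → S: FIRST = { '/', 'd' }
  A → B: FIRST = { '/', 'd' }
B has only one production, so no FIRST/FIRST conflict is possible there.

Conflict for A: A → B S and A → B B A
  Overlap: { '/', 'd' }
Conflict for A: A → B S and A → S
  Overlap: { '/', 'd' }
Conflict for A: A → B S and A → B
  Overlap: { '/', 'd' }
Conflict for A: A → B B A and A → S
  Overlap: { '/', 'd' }
Conflict for A: A → B B A and A → B
  Overlap: { '/', 'd' }
Conflict for A: A → S and A → B
  Overlap: { '/', 'd' }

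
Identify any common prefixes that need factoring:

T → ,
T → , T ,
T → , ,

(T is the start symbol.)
Yes, T has productions with common prefix ','

Left-factoring is needed when two productions for the same non-terminal
share a common prefix on the right-hand side.

Productions for T:
  T → ,
  T → , T ,
  T → , ,

Found common prefix ',' in productions for T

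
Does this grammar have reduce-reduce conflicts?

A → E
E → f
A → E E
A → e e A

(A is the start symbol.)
Augment with A' → A and build the canonical LR(0) collection (I0 = CLOSURE({[A' → . A]}), then GOTO on every symbol after a dot until no new states appear). It has 8 states:
  I0: { [A → . E E], [A → . E], [A → . e e A], [A' → . A], [E → . f] }  — shift
  I1: { [A' → A .] }  — accept
  I2: { [A → E . E], [A → E .], [E → . f] }  — shift, reduce
  I3: { [A → e . e A] }  — shift
  I4: { [E → f .] }  — reduce
  I5: { [A → . E E], [A → . E], [A → . e e A], [A → e e . A], [E → . f] }  — shift
  I6: { [A → e e A .] }  — reduce
  I7: { [A → E E .] }  — reduce

No state contains more than one complete item.

Answer: No reduce-reduce conflicts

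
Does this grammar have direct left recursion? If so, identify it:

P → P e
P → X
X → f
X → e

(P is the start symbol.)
Yes, P is left-recursive

Direct left recursion occurs when N → N α for some non-terminal N (the right-hand side begins with the left-hand side itself).

P → P e: LEFT RECURSIVE (starts with P)
P → X: starts with X
X → f: starts with f
X → e: starts with e

The grammar has direct left recursion on: P.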